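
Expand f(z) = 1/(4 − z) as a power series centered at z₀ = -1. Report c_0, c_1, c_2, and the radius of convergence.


Let w = z − z₀, so z = z₀ + w.
Then 4 − z = 4 − (z₀ + w) = (4 − z₀) − w = 5 − w.
f(z) = 1/(5 − w) = (1/(5)) · 1/(1 − w/(5)) = Σ_{n≥0} w^n / (5)^(n+1).
So c_n = 1/(5)^(n+1):
  c_0 = 1/(5)^1 = 1/5.
  c_1 = 1/(5)^2 = 1/25.
  c_2 = 1/(5)^3 = 1/125.
The series is valid for |w/d| < 1, i.e. |z − z₀| < |d|.
Radius of convergence: R = |4 − z₀| = |5| = 5 (distance from z₀ to the singularity z = 4).

c_0 = 1/5, c_1 = 1/25, c_2 = 1/125; R = 5.


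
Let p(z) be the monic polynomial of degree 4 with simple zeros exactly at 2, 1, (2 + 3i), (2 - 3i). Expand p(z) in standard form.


The polynomial is p(z) = ∏_{α ∈ S} (z − α), where S = {2, 1, (2 + 3i), (2 - 3i)}.
Expanding the product yields: p(z) = z^4 -7·z^3 + 27·z^2 -47·z + 26.
Note conjugate pairs combine to real quadratics: (z − (2+3i))(z − (2−3i)) = z² − 4z + 13.
The resulting polynomial has degree 4 and real coefficients as required.

p(z) = z^4 -7·z^3 + 27·z^2 -47·z + 26.


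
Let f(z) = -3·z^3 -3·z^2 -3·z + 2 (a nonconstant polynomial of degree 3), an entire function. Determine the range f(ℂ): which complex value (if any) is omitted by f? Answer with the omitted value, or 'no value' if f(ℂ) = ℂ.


Little Picard bounds the complement of f(ℂ) to at most one point.
For every w ∈ ℂ, the equation p(z) − w = 0 is a nonconstant polynomial in z and hence has at least one root by the fundamental theorem of algebra. So p is surjective onto ℂ, omitting no value.

Omitted value: no value.


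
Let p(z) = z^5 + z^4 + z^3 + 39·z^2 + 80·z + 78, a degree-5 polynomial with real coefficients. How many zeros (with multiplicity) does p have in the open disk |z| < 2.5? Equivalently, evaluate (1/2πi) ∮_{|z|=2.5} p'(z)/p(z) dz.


The zeros of p are: (2 + 3i), (2 - 3i), (-1 + 1i), (-1 - 1i), -3.
Their magnitudes are: 3.606, 3.606, 1.414, 1.414, 3.
Zeros with |z| < R = 2.5: (-1 + 1i), (-1 - 1i).
Count = 2.
By the argument principle, (1/2πi) ∮_{|z|=R} p'(z)/p(z) dz equals exactly this count.

Number of zeros inside |z| < 2.5: 2.


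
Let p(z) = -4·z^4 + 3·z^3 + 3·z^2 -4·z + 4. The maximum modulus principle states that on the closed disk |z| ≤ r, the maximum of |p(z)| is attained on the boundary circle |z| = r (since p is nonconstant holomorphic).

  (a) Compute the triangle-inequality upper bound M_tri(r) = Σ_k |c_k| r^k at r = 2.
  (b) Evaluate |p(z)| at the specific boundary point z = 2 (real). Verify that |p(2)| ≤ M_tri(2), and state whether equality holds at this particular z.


Coefficients: c_0 = 4, c_1 = -4, c_2 = 3, c_3 = 3, c_4 = -4. Radius r = 2.
Part (a). Triangle bound: M_tri(r) = Σ_k |c_k| r^k
  = |4|·2^0 + |-4|·2^1 + |3|·2^2 + |3|·2^3 + |-4|·2^4
  = 4 + 8 + 12 + 24 + 64 = 112.
This bounds M(r) := max_{|z|=r} |p(z)| from above; equality holds iff all terms c_k z^k can be made to align in phase at a single z on |z|=r.
Part (b). At z = 2 (real, on the circle |z| = r):
  p(2) = (4)·2^0 + (-4)·2^1 + (3)·2^2 + (3)·2^3 + (-4)·2^4 = -32.
  |p(2)| = 32.
Check: |p(2)| = 32 ≤ 112 = M_tri(2). ✓ Equality does not hold at z = 2 (the coefficients have mixed signs, so the terms do not all align in phase there).

M_tri(2) = 112; |p(2)| = 32; equality at z=2: no.


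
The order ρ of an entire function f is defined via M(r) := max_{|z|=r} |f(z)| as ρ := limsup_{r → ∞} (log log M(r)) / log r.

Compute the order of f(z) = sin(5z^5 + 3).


Write sin(w) = (e^{iw} ± e^{−iw})/(2 or 2i), so |sin(w)| ≤ e^{|w|}. With w = 5z^5 + 3, |w| ≤ 5r^5 + 3 on |z|=r, giving M(r) ≤ e^{5r^5 + 3} and ρ ≤ 5. For the lower bound, choose z on |z|=r with 5z^5 purely imaginary of modulus 5r^5; then |sin(5z^5 + 3)| grows like e^{5r^5}/2, so ρ ≥ 5. Hence ρ = 5.
Therefore ρ = 5.

Order ρ = 5.


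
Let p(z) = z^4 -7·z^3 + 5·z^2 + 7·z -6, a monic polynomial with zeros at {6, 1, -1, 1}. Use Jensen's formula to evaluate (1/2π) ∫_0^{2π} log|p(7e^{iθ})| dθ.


Zeros: -1, 1, 1, 6; r = 7.
Inside |z| < r: -1, 1, 1, 6. Outside (|z| ≥ r): ∅.
p(0) = -6, so log|p(0)| = log(6) = 1.7918.
Apply Jensen: I(r) = log|p(0)| + Σ_k log(r/|z_k|), summed over zeros inside |z| < r.
  log(r/|z_k|) for z_k = 6: log(7/6) = 0.1542
  log(r/|z_k|) for z_k = 1: log(7/1) = 1.9459
  log(r/|z_k|) for z_k = -1: log(7/1) = 1.9459
  log(r/|z_k|) for z_k = 1: log(7/1) = 1.9459
Sum over inside zeros: 5.9919.
I(r) = log|p(0)| + (inside sum) = 1.7918 + 5.9919 = 7.7836.
Closed form (all zeros inside, monic): I(r) = n·log(r) = 4·log(7) = 7.7836. ✓

I(r) ≈ 7.7836.


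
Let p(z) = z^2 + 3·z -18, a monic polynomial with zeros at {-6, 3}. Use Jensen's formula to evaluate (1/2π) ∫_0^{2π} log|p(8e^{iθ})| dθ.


Zeros: -6, 3; r = 8.
Inside |z| < r: -6, 3. Outside (|z| ≥ r): ∅.
p(0) = -18, so log|p(0)| = log(18) = 2.8904.
Apply Jensen: I(r) = log|p(0)| + Σ_k log(r/|z_k|), summed over zeros inside |z| < r.
  log(r/|z_k|) for z_k = -6: log(8/6) = 0.2877
  log(r/|z_k|) for z_k = 3: log(8/3) = 0.9808
Sum over inside zeros: 1.2685.
I(r) = log|p(0)| + (inside sum) = 2.8904 + 1.2685 = 4.1589.
Closed form (all zeros inside, monic): I(r) = n·log(r) = 2·log(8) = 4.1589. ✓

I(r) ≈ 4.1589.


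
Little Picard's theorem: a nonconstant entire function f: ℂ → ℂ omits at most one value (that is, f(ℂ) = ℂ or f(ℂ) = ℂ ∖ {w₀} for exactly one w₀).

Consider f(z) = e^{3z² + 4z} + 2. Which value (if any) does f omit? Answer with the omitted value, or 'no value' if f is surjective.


Little Picard bounds the complement of f(ℂ) to at most one point.
The exponent g(z) = 3z² + 4z is a nonconstant polynomial, hence surjective onto ℂ. So e^{g(z)} takes every value in {e^w : w ∈ ℂ} = ℂ ∖ {0}. Adding 2 shifts the range to ℂ ∖ {2}. f omits exactly 2.

Omitted value: 2.


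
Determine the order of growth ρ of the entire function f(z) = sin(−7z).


sin(w) is a linear combination of e^{iw} and e^{−iw} (or e^w, e^{−w} in the hyperbolic case), so |sin(w)| ≤ e^{|w|}. With w = −7z, |w| ≤ 7|z| + 0 = 7r + 0 on |z| = r, giving M(r) ≤ e^{7r + 0}, so ρ ≤ 1. On a suitable ray (z = it for sin/cos; z = t for sinh/cosh, t real → ∞), |sin(−7z)| grows like e^{7|t|}/2, so ρ ≥ 1. Hence ρ = 1.
Therefore ρ = 1.

Order ρ = 1.


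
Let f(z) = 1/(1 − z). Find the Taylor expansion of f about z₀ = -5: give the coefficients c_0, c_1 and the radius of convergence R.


Let w = z − z₀, so z = z₀ + w.
Then 1 − z = 1 − (z₀ + w) = (1 − z₀) − w = 6 − w.
f(z) = 1/(6 − w) = (1/(6)) · 1/(1 − w/(6)) = Σ_{n≥0} w^n / (6)^(n+1).
So c_n = 1/(6)^(n+1):
  c_0 = 1/(6)^1 = 1/6.
  c_1 = 1/(6)^2 = 1/36.
The series is valid for |w/d| < 1, i.e. |z − z₀| < |d|.
Radius of convergence: R = |1 − z₀| = |6| = 6 (distance from z₀ to the singularity z = 1).

c_0 = 1/6, c_1 = 1/36; R = 6.


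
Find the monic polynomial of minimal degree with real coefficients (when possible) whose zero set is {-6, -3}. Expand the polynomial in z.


The polynomial is p(z) = ∏_{α ∈ S} (z − α), where S = {-6, -3}.
Expanding the product yields: p(z) = z^2 + 9·z + 18.
The resulting polynomial has degree 2 and real coefficients as required.

p(z) = z^2 + 9·z + 18.


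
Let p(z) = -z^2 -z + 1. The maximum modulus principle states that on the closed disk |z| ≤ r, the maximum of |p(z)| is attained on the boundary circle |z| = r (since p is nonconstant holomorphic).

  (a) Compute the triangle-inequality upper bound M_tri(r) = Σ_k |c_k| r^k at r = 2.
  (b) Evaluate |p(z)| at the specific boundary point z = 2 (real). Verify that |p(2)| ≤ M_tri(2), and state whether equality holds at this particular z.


Coefficients: c_0 = 1, c_1 = -1, c_2 = -1. Radius r = 2.
Part (a). Triangle bound: M_tri(r) = Σ_k |c_k| r^k
  = |1|·2^0 + |-1|·2^1 + |-1|·2^2
  = 1 + 2 + 4 = 7.
This bounds M(r) := max_{|z|=r} |p(z)| from above; equality holds iff all terms c_k z^k can be made to align in phase at a single z on |z|=r.
Part (b). At z = 2 (real, on the circle |z| = r):
  p(2) = (1)·2^0 + (-1)·2^1 + (-1)·2^2 = -5.
  |p(2)| = 5.
Check: |p(2)| = 5 ≤ 7 = M_tri(2). ✓ Equality does not hold at z = 2 (the coefficients have mixed signs, so the terms do not all align in phase there).

M_tri(2) = 7; |p(2)| = 5; equality at z=2: no.


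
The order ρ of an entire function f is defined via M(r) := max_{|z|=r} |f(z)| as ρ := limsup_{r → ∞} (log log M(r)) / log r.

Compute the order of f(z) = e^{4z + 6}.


|e^{4z + 6}| = e^{Re(4·z) + 6} ≤ e^{4|z|^1 + 6} = e^{4r^1 + 6} on |z| = r, so ρ ≤ 1. Choosing z on |z|=r so that 4·z is real positive (always possible by picking arg z appropriately) gives |f(z)| = e^{4r^1 + 6}, matching the bound. The additive constant 6 does not affect log log M(r) ~ 1·log r. Hence ρ = 1.
Therefore ρ = 1.

Order ρ = 1.


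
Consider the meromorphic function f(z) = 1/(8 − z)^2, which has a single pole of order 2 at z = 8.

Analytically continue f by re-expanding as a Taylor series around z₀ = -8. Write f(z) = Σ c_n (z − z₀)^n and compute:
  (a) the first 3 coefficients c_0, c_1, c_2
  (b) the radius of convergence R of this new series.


Let w = z − z₀, so z = z₀ + w.
Then 8 − z = 8 − (z₀ + w) = (8 − z₀) − w = 16 − w.
f(z) = 1/(16 − w)^2 = (1/(16)^2) · (1 − w/(16))^{−2}.
By the binomial series (1−u)^{−2} = Σ_{n≥0} C(n+1, 1) u^n for |u|<1, with u = w/(16):
  c_n = C(n+1, 1) / (16)^(n+2).
  c_0 = 1/(16)^2 = 1/256.
  c_1 = 2/(16)^3 = 1/2048.
  c_2 = 3/(16)^4 = 3/65536.
The series is valid for |w/d| < 1, i.e. |z − z₀| < |d|.
Radius of convergence: R = |8 − z₀| = |16| = 16 (distance from z₀ to the singularity z = 8).

c_0 = 1/256, c_1 = 1/2048, c_2 = 3/65536; R = 16.


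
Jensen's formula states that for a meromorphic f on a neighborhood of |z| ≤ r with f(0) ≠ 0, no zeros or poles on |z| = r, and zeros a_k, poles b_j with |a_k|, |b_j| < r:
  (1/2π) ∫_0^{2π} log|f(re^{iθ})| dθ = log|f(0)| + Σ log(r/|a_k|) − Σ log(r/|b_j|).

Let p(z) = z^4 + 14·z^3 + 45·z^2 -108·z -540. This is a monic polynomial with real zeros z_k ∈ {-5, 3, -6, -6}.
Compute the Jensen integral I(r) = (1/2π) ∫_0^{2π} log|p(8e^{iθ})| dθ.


Zeros: -6, -6, -5, 3; r = 8.
Inside |z| < r: -6, -6, -5, 3. Outside (|z| ≥ r): ∅.
p(0) = -540, so log|p(0)| = log(540) = 6.2916.
Apply Jensen: I(r) = log|p(0)| + Σ_k log(r/|z_k|), summed over zeros inside |z| < r.
  log(r/|z_k|) for z_k = -5: log(8/5) = 0.4700
  log(r/|z_k|) for z_k = 3: log(8/3) = 0.9808
  log(r/|z_k|) for z_k = -6: log(8/6) = 0.2877
  log(r/|z_k|) for z_k = -6: log(8/6) = 0.2877
Sum over inside zeros: 2.0262.
I(r) = log|p(0)| + (inside sum) = 6.2916 + 2.0262 = 8.3178.
Closed form (all zeros inside, monic): I(r) = n·log(r) = 4·log(8) = 8.3178. ✓

I(r) ≈ 8.3178.


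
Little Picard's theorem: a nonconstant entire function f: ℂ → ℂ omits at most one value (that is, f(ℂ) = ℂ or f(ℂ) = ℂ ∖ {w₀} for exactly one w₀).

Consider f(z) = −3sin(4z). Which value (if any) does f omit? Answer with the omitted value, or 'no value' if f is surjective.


Little Picard bounds the complement of f(ℂ) to at most one point.
sin is entire and surjective onto ℂ: for every w ∈ ℂ, sin(ζ) = w has a solution ζ ∈ ℂ (e.g., via the complex inverse arcsin). With ζ = 4z this gives z = ζ/(4). Then -3·sin(4z) takes every value in -3·ℂ = ℂ, and adding 0 is a bijection of ℂ. So f is surjective and omits no value. (Note: only on the real line is sin bounded by [−1, 1].)

Omitted value: no value.


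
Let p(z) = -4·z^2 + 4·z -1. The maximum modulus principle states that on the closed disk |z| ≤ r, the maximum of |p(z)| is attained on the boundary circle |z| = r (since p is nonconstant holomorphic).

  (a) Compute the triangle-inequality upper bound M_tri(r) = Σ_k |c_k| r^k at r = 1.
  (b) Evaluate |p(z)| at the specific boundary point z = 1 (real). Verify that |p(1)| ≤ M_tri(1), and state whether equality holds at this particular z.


Coefficients: c_0 = -1, c_1 = 4, c_2 = -4. Radius r = 1.
Part (a). Triangle bound: M_tri(r) = Σ_k |c_k| r^k
  = |-1|·1^0 + |4|·1^1 + |-4|·1^2
  = 1 + 4 + 4 = 9.
This bounds M(r) := max_{|z|=r} |p(z)| from above; equality holds iff all terms c_k z^k can be made to align in phase at a single z on |z|=r.
Part (b). At z = 1 (real, on the circle |z| = r):
  p(1) = (-1)·1^0 + (4)·1^1 + (-4)·1^2 = -1.
  |p(1)| = 1.
Check: |p(1)| = 1 ≤ 9 = M_tri(1). ✓ Equality does not hold at z = 1 (the coefficients have mixed signs, so the terms do not all align in phase there).

M_tri(1) = 9; |p(1)| = 1; equality at z=1: no.


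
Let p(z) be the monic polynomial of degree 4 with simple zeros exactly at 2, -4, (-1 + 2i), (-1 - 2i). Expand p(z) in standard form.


The polynomial is p(z) = ∏_{α ∈ S} (z − α), where S = {2, -4, (-1 + 2i), (-1 - 2i)}.
Expanding the product yields: p(z) = z^4 + 4·z^3 + z^2 -6·z -40.
Note conjugate pairs combine to real quadratics: (z − (-1+2i))(z − (-1−2i)) = z² + 2z + 5.
The resulting polynomial has degree 4 and real coefficients as required.

p(z) = z^4 + 4·z^3 + z^2 -6·z -40.


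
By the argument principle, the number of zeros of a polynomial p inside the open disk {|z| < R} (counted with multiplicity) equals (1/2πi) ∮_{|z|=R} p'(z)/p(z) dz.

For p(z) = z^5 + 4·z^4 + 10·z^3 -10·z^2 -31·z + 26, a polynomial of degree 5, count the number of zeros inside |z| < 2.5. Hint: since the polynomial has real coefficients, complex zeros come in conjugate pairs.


The zeros of p are: -2, 1, (-2 + 3i), (-2 - 3i), 1.
Their magnitudes are: 2, 1, 3.606, 3.606, 1.
Zeros with |z| < R = 2.5: -2, 1, 1.
Count = 3.
By the argument principle, (1/2πi) ∮_{|z|=R} p'(z)/p(z) dz equals exactly this count.

Number of zeros inside |z| < 2.5: 3.


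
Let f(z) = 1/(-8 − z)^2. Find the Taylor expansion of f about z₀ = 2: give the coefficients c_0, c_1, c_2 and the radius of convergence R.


Let w = z − z₀, so z = z₀ + w.
Then -8 − z = -8 − (z₀ + w) = (-8 − z₀) − w = -10 − w.
f(z) = 1/(-10 − w)^2 = (1/(-10)^2) · (1 − w/(-10))^{−2}.
By the binomial series (1−u)^{−2} = Σ_{n≥0} C(n+1, 1) u^n for |u|<1, with u = w/(-10):
  c_n = C(n+1, 1) / (-10)^(n+2).
  c_0 = 1/(-10)^2 = 1/100.
  c_1 = 2/(-10)^3 = -1/500.
  c_2 = 3/(-10)^4 = 3/10000.
The series is valid for |w/d| < 1, i.e. |z − z₀| < |d|.
Radius of convergence: R = |-8 − z₀| = |-10| = 10 (distance from z₀ to the singularity z = -8).

c_0 = 1/100, c_1 = -1/500, c_2 = 3/10000; R = 10.


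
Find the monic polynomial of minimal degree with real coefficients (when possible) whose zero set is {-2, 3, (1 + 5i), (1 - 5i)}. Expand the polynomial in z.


The polynomial is p(z) = ∏_{α ∈ S} (z − α), where S = {-2, 3, (1 + 5i), (1 - 5i)}.
Expanding the product yields: p(z) = z^4 -3·z^3 + 22·z^2 -14·z -156.
Note conjugate pairs combine to real quadratics: (z − (1+5i))(z − (1−5i)) = z² − 2z + 26.
The resulting polynomial has degree 4 and real coefficients as required.

p(z) = z^4 -3·z^3 + 22·z^2 -14·z -156.


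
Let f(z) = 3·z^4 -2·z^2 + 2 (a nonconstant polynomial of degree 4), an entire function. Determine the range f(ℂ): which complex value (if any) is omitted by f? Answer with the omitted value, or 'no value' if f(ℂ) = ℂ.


Little Picard bounds the complement of f(ℂ) to at most one point.
For every w ∈ ℂ, the equation p(z) − w = 0 is a nonconstant polynomial in z and hence has at least one root by the fundamental theorem of algebra. So p is surjective onto ℂ, omitting no value.

Omitted value: no value.


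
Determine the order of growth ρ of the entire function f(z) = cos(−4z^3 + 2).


Write cos(w) = (e^{iw} ± e^{−iw})/(2 or 2i), so |cos(w)| ≤ e^{|w|}. With w = −4z^3 + 2, |w| ≤ 4r^3 + 2 on |z|=r, giving M(r) ≤ e^{4r^3 + 2} and ρ ≤ 3. For the lower bound, choose z on |z|=r with -4z^3 purely imaginary of modulus 4r^3; then |cos(−4z^3 + 2)| grows like e^{4r^3}/2, so ρ ≥ 3. Hence ρ = 3.
Therefore ρ = 3.

Order ρ = 3.


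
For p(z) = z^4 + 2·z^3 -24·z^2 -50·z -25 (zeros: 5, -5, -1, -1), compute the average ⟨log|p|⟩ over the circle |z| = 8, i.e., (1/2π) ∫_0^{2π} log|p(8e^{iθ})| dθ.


Zeros: -5, -1, -1, 5; r = 8.
Inside |z| < r: -5, -1, -1, 5. Outside (|z| ≥ r): ∅.
p(0) = -25, so log|p(0)| = log(25) = 3.2189.
Apply Jensen: I(r) = log|p(0)| + Σ_k log(r/|z_k|), summed over zeros inside |z| < r.
  log(r/|z_k|) for z_k = 5: log(8/5) = 0.4700
  log(r/|z_k|) for z_k = -5: log(8/5) = 0.4700
  log(r/|z_k|) for z_k = -1: log(8/1) = 2.0794
  log(r/|z_k|) for z_k = -1: log(8/1) = 2.0794
Sum over inside zeros: 5.0989.
I(r) = log|p(0)| + (inside sum) = 3.2189 + 5.0989 = 8.3178.
Closed form (all zeros inside, monic): I(r) = n·log(r) = 4·log(8) = 8.3178. ✓

I(r) ≈ 8.3178.


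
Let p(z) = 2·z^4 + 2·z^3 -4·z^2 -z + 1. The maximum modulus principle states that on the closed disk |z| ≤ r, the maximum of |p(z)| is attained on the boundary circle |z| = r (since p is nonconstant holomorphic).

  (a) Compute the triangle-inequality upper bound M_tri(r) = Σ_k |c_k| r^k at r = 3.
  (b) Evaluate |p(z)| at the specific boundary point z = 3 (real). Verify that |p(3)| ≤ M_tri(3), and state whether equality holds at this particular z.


Coefficients: c_0 = 1, c_1 = -1, c_2 = -4, c_3 = 2, c_4 = 2. Radius r = 3.
Part (a). Triangle bound: M_tri(r) = Σ_k |c_k| r^k
  = |1|·3^0 + |-1|·3^1 + |-4|·3^2 + |2|·3^3 + |2|·3^4
  = 1 + 3 + 36 + 54 + 162 = 256.
This bounds M(r) := max_{|z|=r} |p(z)| from above; equality holds iff all terms c_k z^k can be made to align in phase at a single z on |z|=r.
Part (b). At z = 3 (real, on the circle |z| = r):
  p(3) = (1)·3^0 + (-1)·3^1 + (-4)·3^2 + (2)·3^3 + (2)·3^4 = 178.
  |p(3)| = 178.
Check: |p(3)| = 178 ≤ 256 = M_tri(3). ✓ Equality does not hold at z = 3 (the coefficients have mixed signs, so the terms do not all align in phase there).

M_tri(3) = 256; |p(3)| = 178; equality at z=3: no.


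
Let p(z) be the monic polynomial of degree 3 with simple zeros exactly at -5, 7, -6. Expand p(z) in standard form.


The polynomial is p(z) = ∏_{α ∈ S} (z − α), where S = {-5, 7, -6}.
Expanding the product yields: p(z) = z^3 + 4·z^2 -47·z -210.
The resulting polynomial has degree 3 and real coefficients as required.

p(z) = z^3 + 4·z^2 -47·z -210.


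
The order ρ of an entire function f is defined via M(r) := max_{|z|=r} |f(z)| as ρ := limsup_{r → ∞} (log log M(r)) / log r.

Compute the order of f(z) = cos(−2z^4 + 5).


Write cos(w) = (e^{iw} ± e^{−iw})/(2 or 2i), so |cos(w)| ≤ e^{|w|}. With w = −2z^4 + 5, |w| ≤ 2r^4 + 5 on |z|=r, giving M(r) ≤ e^{2r^4 + 5} and ρ ≤ 4. For the lower bound, choose z on |z|=r with -2z^4 purely imaginary of modulus 2r^4; then |cos(−2z^4 + 5)| grows like e^{2r^4}/2, so ρ ≥ 4. Hence ρ = 4.
Therefore ρ = 4.

Order ρ = 4.


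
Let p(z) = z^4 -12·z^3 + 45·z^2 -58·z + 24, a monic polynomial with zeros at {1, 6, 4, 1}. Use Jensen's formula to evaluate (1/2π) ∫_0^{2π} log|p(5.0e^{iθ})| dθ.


Zeros: 1, 1, 4, 6; r = 5.0.
Inside |z| < r: 1, 1, 4. Outside (|z| ≥ r): 6.
p(0) = 24, so log|p(0)| = log(24) = 3.1781.
Apply Jensen: I(r) = log|p(0)| + Σ_k log(r/|z_k|), summed over zeros inside |z| < r.
  log(r/|z_k|) for z_k = 1: log(5.0/1) = 1.6094
  log(r/|z_k|) for z_k = 4: log(5.0/4) = 0.2231
  log(r/|z_k|) for z_k = 1: log(5.0/1) = 1.6094
  Outside zeros (6) contribute nothing to the Jensen sum.
Sum over inside zeros: 3.4420.
I(r) = log|p(0)| + (inside sum) = 3.1781 + 3.4420 = 6.6201.
Note: since some zeros are outside |z| ≤ r, the simplified n·log(r) form does NOT apply — only the inside zeros contribute.

I(r) ≈ 6.6201.


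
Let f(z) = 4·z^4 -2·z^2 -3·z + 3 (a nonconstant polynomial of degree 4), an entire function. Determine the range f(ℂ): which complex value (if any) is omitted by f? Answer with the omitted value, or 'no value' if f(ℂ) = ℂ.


Little Picard bounds the complement of f(ℂ) to at most one point.
For every w ∈ ℂ, the equation p(z) − w = 0 is a nonconstant polynomial in z and hence has at least one root by the fundamental theorem of algebra. So p is surjective onto ℂ, omitting no value.

Omitted value: no value.


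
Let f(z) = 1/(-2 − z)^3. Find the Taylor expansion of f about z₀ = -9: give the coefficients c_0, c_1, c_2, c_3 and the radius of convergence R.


Let w = z − z₀, so z = z₀ + w.
Then -2 − z = -2 − (z₀ + w) = (-2 − z₀) − w = 7 − w.
f(z) = 1/(7 − w)^3 = (1/(7)^3) · (1 − w/(7))^{−3}.
By the binomial series (1−u)^{−3} = Σ_{n≥0} C(n+2, 2) u^n for |u|<1, with u = w/(7):
  c_n = C(n+2, 2) / (7)^(n+3).
  c_0 = 1/(7)^3 = 1/343.
  c_1 = 3/(7)^4 = 3/2401.
  c_2 = 6/(7)^5 = 6/16807.
  c_3 = 10/(7)^6 = 10/117649.
The series is valid for |w/d| < 1, i.e. |z − z₀| < |d|.
Radius of convergence: R = |-2 − z₀| = |7| = 7 (distance from z₀ to the singularity z = -2).

c_0 = 1/343, c_1 = 3/2401, c_2 = 6/16807, c_3 = 10/117649; R = 7.


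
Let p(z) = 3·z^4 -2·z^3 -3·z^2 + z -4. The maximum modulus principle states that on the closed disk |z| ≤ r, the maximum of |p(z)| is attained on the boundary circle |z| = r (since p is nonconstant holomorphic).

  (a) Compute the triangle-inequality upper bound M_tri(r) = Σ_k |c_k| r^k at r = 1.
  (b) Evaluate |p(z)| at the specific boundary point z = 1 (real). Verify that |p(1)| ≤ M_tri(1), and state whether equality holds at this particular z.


Coefficients: c_0 = -4, c_1 = 1, c_2 = -3, c_3 = -2, c_4 = 3. Radius r = 1.
Part (a). Triangle bound: M_tri(r) = Σ_k |c_k| r^k
  = |-4|·1^0 + |1|·1^1 + |-3|·1^2 + |-2|·1^3 + |3|·1^4
  = 4 + 1 + 3 + 2 + 3 = 13.
This bounds M(r) := max_{|z|=r} |p(z)| from above; equality holds iff all terms c_k z^k can be made to align in phase at a single z on |z|=r.
Part (b). At z = 1 (real, on the circle |z| = r):
  p(1) = (-4)·1^0 + (1)·1^1 + (-3)·1^2 + (-2)·1^3 + (3)·1^4 = -5.
  |p(1)| = 5.
Check: |p(1)| = 5 ≤ 13 = M_tri(1). ✓ Equality does not hold at z = 1 (the coefficients have mixed signs, so the terms do not all align in phase there).

M_tri(1) = 13; |p(1)| = 5; equality at z=1: no.


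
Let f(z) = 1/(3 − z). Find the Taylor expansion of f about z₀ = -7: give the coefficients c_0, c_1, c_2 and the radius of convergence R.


Let w = z − z₀, so z = z₀ + w.
Then 3 − z = 3 − (z₀ + w) = (3 − z₀) − w = 10 − w.
f(z) = 1/(10 − w) = (1/(10)) · 1/(1 − w/(10)) = Σ_{n≥0} w^n / (10)^(n+1).
So c_n = 1/(10)^(n+1):
  c_0 = 1/(10)^1 = 1/10.
  c_1 = 1/(10)^2 = 1/100.
  c_2 = 1/(10)^3 = 1/1000.
The series is valid for |w/d| < 1, i.e. |z − z₀| < |d|.
Radius of convergence: R = |3 − z₀| = |10| = 10 (distance from z₀ to the singularity z = 3).

c_0 = 1/10, c_1 = 1/100, c_2 = 1/1000; R = 10.


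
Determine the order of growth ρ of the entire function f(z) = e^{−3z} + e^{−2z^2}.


Each summand is entire of order 1 and 2 respectively (as in the single-exponential case). The order of a sum is at most the max of the orders, so ρ ≤ 2. For the lower bound: on |z|=r choose arg z so that -2z^2 is real positive; then |e^{-2z^2}| = e^{2r^2} while |e^{-3z}| ≤ e^{3r^1} = o(e^{2r^2}). So |f| ≥ e^{2r^2}(1 − o(1)) and ρ ≥ 2. Hence ρ = max(1, 2) = 2.
Therefore ρ = 2.

Order ρ = 2.


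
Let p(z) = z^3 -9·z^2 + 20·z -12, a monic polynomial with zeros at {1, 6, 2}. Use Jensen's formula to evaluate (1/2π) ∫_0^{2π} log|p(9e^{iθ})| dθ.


Zeros: 1, 2, 6; r = 9.
Inside |z| < r: 1, 2, 6. Outside (|z| ≥ r): ∅.
p(0) = -12, so log|p(0)| = log(12) = 2.4849.
Apply Jensen: I(r) = log|p(0)| + Σ_k log(r/|z_k|), summed over zeros inside |z| < r.
  log(r/|z_k|) for z_k = 1: log(9/1) = 2.1972
  log(r/|z_k|) for z_k = 6: log(9/6) = 0.4055
  log(r/|z_k|) for z_k = 2: log(9/2) = 1.5041
Sum over inside zeros: 4.1068.
I(r) = log|p(0)| + (inside sum) = 2.4849 + 4.1068 = 6.5917.
Closed form (all zeros inside, monic): I(r) = n·log(r) = 3·log(9) = 6.5917. ✓

I(r) ≈ 6.5917.


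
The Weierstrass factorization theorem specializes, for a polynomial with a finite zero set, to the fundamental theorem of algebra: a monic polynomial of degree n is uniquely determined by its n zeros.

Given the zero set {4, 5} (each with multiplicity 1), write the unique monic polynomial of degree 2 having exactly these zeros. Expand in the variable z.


The polynomial is p(z) = ∏_{α ∈ S} (z − α), where S = {4, 5}.
Expanding the product yields: p(z) = z^2 -9·z + 20.
The resulting polynomial has degree 2 and real coefficients as required.

p(z) = z^2 -9·z + 20.


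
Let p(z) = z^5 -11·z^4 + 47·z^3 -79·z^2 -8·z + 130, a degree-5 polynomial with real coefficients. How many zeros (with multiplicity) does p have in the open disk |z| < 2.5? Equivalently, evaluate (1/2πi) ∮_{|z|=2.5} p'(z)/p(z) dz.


The zeros of p are: (3 + 1i), (3 - 1i), -1, (3 + 2i), (3 - 2i).
Their magnitudes are: 3.162, 3.162, 1, 3.606, 3.606.
Zeros with |z| < R = 2.5: -1.
Count = 1.
By the argument principle, (1/2πi) ∮_{|z|=R} p'(z)/p(z) dz equals exactly this count.

Number of zeros inside |z| < 2.5: 1.


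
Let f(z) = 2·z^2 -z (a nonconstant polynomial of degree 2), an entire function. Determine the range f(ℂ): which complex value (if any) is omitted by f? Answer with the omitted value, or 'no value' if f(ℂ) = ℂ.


Little Picard bounds the complement of f(ℂ) to at most one point.
For every w ∈ ℂ, the equation p(z) − w = 0 is a nonconstant polynomial in z and hence has at least one root by the fundamental theorem of algebra. So p is surjective onto ℂ, omitting no value.

Omitted value: no value.


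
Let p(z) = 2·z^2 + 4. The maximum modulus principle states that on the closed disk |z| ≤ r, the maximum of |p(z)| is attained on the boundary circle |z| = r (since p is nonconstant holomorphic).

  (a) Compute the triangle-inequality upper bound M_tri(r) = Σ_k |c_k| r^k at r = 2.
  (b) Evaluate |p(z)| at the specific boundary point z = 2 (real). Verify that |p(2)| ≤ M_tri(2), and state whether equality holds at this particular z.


Coefficients: c_0 = 4, c_1 = 0, c_2 = 2. Radius r = 2.
Part (a). Triangle bound: M_tri(r) = Σ_k |c_k| r^k
  = |4|·2^0 + |0|·2^1 + |2|·2^2
  = 4 + 0 + 8 = 12.
This bounds M(r) := max_{|z|=r} |p(z)| from above; equality holds iff all terms c_k z^k can be made to align in phase at a single z on |z|=r.
Part (b). At z = 2 (real, on the circle |z| = r):
  p(2) = (4)·2^0 + (0)·2^1 + (2)·2^2 = 12.
  |p(2)| = 12.
Since all nonzero coefficients share the same sign, |p(2)| = 12 = M_tri(2); the triangle bound is attained at z = 2, so in fact M(r) = 12.

M_tri(2) = 12; |p(2)| = 12; equality at z=2: yes.


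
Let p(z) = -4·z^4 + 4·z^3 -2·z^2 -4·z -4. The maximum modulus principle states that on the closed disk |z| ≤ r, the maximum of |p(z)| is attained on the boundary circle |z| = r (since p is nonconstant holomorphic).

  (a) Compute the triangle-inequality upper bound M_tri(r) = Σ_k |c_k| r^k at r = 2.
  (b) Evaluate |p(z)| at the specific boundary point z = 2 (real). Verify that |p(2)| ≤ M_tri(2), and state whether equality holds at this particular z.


Coefficients: c_0 = -4, c_1 = -4, c_2 = -2, c_3 = 4, c_4 = -4. Radius r = 2.
Part (a). Triangle bound: M_tri(r) = Σ_k |c_k| r^k
  = |-4|·2^0 + |-4|·2^1 + |-2|·2^2 + |4|·2^3 + |-4|·2^4
  = 4 + 8 + 8 + 32 + 64 = 116.
This bounds M(r) := max_{|z|=r} |p(z)| from above; equality holds iff all terms c_k z^k can be made to align in phase at a single z on |z|=r.
Part (b). At z = 2 (real, on the circle |z| = r):
  p(2) = (-4)·2^0 + (-4)·2^1 + (-2)·2^2 + (4)·2^3 + (-4)·2^4 = -52.
  |p(2)| = 52.
Check: |p(2)| = 52 ≤ 116 = M_tri(2). ✓ Equality does not hold at z = 2 (the coefficients have mixed signs, so the terms do not all align in phase there).

M_tri(2) = 116; |p(2)| = 52; equality at z=2: no.


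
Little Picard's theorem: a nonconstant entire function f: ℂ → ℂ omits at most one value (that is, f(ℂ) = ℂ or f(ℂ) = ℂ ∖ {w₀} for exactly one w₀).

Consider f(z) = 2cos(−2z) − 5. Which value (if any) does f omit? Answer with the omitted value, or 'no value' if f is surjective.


Little Picard bounds the complement of f(ℂ) to at most one point.
cos is entire and surjective onto ℂ: for every w ∈ ℂ, cos(ζ) = w has a solution ζ ∈ ℂ (e.g., via the complex inverse arccos). With ζ = −2z this gives z = ζ/(-2). Then 2·cos(−2z) takes every value in 2·ℂ = ℂ, and adding -5 is a bijection of ℂ. So f is surjective and omits no value. (Note: only on the real line is cos bounded by [−1, 1].)

Omitted value: no value.


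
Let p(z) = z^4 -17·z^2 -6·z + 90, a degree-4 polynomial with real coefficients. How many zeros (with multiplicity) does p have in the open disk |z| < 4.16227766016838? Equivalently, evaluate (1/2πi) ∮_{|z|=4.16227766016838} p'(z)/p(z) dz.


The zeros of p are: (-3 + 1i), (-3 - 1i), 3, 3.
Their magnitudes are: 3.162, 3.162, 3, 3.
Zeros with |z| < R = 4.16227766016838: (-3 + 1i), (-3 - 1i), 3, 3.
Count = 4.
By the argument principle, (1/2πi) ∮_{|z|=R} p'(z)/p(z) dz equals exactly this count.

Number of zeros inside |z| < 4.16227766016838: 4.


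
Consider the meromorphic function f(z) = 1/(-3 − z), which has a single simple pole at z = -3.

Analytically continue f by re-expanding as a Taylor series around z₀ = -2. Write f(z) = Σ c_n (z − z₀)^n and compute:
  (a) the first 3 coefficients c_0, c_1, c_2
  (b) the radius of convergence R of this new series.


Let w = z − z₀, so z = z₀ + w.
Then -3 − z = -3 − (z₀ + w) = (-3 − z₀) − w = -1 − w.
f(z) = 1/(-1 − w) = (1/(-1)) · 1/(1 − w/(-1)) = Σ_{n≥0} w^n / (-1)^(n+1).
So c_n = 1/(-1)^(n+1):
  c_0 = 1/(-1)^1 = -1.
  c_1 = 1/(-1)^2 = 1.
  c_2 = 1/(-1)^3 = -1.
The series is valid for |w/d| < 1, i.e. |z − z₀| < |d|.
Radius of convergence: R = |-3 − z₀| = |-1| = 1 (distance from z₀ to the singularity z = -3).

c_0 = -1, c_1 = 1, c_2 = -1; R = 1.


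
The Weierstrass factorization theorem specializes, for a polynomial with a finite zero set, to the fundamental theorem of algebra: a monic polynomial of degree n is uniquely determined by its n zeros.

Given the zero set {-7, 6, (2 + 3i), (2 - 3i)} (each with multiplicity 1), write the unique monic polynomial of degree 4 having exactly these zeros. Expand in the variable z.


The polynomial is p(z) = ∏_{α ∈ S} (z − α), where S = {-7, 6, (2 + 3i), (2 - 3i)}.
Expanding the product yields: p(z) = z^4 -3·z^3 -33·z^2 + 181·z -546.
Note conjugate pairs combine to real quadratics: (z − (2+3i))(z − (2−3i)) = z² − 4z + 13.
The resulting polynomial has degree 4 and real coefficients as required.

p(z) = z^4 -3·z^3 -33·z^2 + 181·z -546.


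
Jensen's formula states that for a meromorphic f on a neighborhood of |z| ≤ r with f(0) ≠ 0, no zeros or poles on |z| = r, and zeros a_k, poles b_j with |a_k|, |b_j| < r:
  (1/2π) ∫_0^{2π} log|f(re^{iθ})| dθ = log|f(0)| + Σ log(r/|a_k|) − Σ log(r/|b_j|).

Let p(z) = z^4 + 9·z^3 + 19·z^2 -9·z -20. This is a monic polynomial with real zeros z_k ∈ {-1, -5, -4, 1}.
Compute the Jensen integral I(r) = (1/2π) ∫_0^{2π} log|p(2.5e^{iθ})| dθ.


Zeros: -5, -4, -1, 1; r = 2.5.
Inside |z| < r: -1, 1. Outside (|z| ≥ r): -5, -4.
p(0) = -20, so log|p(0)| = log(20) = 2.9957.
Apply Jensen: I(r) = log|p(0)| + Σ_k log(r/|z_k|), summed over zeros inside |z| < r.
  log(r/|z_k|) for z_k = -1: log(2.5/1) = 0.9163
  log(r/|z_k|) for z_k = 1: log(2.5/1) = 0.9163
  Outside zeros (-5, -4) contribute nothing to the Jensen sum.
Sum over inside zeros: 1.8326.
I(r) = log|p(0)| + (inside sum) = 2.9957 + 1.8326 = 4.8283.
Note: since some zeros are outside |z| ≤ r, the simplified n·log(r) form does NOT apply — only the inside zeros contribute.

I(r) ≈ 4.8283.


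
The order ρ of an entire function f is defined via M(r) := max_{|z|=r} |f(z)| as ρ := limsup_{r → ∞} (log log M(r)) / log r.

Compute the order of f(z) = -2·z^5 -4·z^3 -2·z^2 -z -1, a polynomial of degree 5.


|f(z)| ≤ Σ|c_k|·r^k = O(r^5) as r → ∞. Polynomial growth is O(e^{r^ε}) for every ε > 0 (since r^5/e^{r^ε} → 0), so ρ ≤ ε for all ε > 0, i.e. ρ = 0. Every nonconstant polynomial has order 0.
Therefore ρ = 0.

Order ρ = 0.


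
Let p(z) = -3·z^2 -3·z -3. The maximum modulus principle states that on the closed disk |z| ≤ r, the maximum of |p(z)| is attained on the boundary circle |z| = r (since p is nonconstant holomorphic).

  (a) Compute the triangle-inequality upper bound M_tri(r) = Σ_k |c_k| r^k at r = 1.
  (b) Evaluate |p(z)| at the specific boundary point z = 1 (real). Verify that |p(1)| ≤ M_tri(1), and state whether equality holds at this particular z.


Coefficients: c_0 = -3, c_1 = -3, c_2 = -3. Radius r = 1.
Part (a). Triangle bound: M_tri(r) = Σ_k |c_k| r^k
  = |-3|·1^0 + |-3|·1^1 + |-3|·1^2
  = 3 + 3 + 3 = 9.
This bounds M(r) := max_{|z|=r} |p(z)| from above; equality holds iff all terms c_k z^k can be made to align in phase at a single z on |z|=r.
Part (b). At z = 1 (real, on the circle |z| = r):
  p(1) = (-3)·1^0 + (-3)·1^1 + (-3)·1^2 = -9.
  |p(1)| = 9.
Since all nonzero coefficients share the same sign, |p(1)| = 9 = M_tri(1); the triangle bound is attained at z = 1, so in fact M(r) = 9.

M_tri(1) = 9; |p(1)| = 9; equality at z=1: yes.


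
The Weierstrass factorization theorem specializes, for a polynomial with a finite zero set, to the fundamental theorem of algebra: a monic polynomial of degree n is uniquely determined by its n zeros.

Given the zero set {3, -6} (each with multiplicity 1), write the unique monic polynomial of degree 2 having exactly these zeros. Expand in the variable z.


The polynomial is p(z) = ∏_{α ∈ S} (z − α), where S = {3, -6}.
Expanding the product yields: p(z) = z^2 + 3·z -18.
The resulting polynomial has degree 2 and real coefficients as required.

p(z) = z^2 + 3·z -18.


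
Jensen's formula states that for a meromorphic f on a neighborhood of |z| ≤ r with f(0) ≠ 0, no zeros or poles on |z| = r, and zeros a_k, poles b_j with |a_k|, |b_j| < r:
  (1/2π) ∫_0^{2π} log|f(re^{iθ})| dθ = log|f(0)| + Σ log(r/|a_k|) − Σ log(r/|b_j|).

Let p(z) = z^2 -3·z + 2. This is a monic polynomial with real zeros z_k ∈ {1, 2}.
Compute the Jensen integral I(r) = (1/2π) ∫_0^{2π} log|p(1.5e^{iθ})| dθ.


Zeros: 1, 2; r = 1.5.
Inside |z| < r: 1. Outside (|z| ≥ r): 2.
p(0) = 2, so log|p(0)| = log(2) = 0.6931.
Apply Jensen: I(r) = log|p(0)| + Σ_k log(r/|z_k|), summed over zeros inside |z| < r.
  log(r/|z_k|) for z_k = 1: log(1.5/1) = 0.4055
  Outside zeros (2) contribute nothing to the Jensen sum.
Sum over inside zeros: 0.4055.
I(r) = log|p(0)| + (inside sum) = 0.6931 + 0.4055 = 1.0986.
Note: since some zeros are outside |z| ≤ r, the simplified n·log(r) form does NOT apply — only the inside zeros contribute.

I(r) ≈ 1.0986.


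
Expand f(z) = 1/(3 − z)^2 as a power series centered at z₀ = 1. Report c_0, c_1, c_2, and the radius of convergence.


Let w = z − z₀, so z = z₀ + w.
Then 3 − z = 3 − (z₀ + w) = (3 − z₀) − w = 2 − w.
f(z) = 1/(2 − w)^2 = (1/(2)^2) · (1 − w/(2))^{−2}.
By the binomial series (1−u)^{−2} = Σ_{n≥0} C(n+1, 1) u^n for |u|<1, with u = w/(2):
  c_n = C(n+1, 1) / (2)^(n+2).
  c_0 = 1/(2)^2 = 1/4.
  c_1 = 2/(2)^3 = 1/4.
  c_2 = 3/(2)^4 = 3/16.
The series is valid for |w/d| < 1, i.e. |z − z₀| < |d|.
Radius of convergence: R = |3 − z₀| = |2| = 2 (distance from z₀ to the singularity z = 3).

c_0 = 1/4, c_1 = 1/4, c_2 = 3/16; R = 2.


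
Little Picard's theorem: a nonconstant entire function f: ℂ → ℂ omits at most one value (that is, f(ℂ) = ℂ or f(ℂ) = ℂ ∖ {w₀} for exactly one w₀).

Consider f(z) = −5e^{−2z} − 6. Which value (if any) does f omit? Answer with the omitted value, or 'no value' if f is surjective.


Little Picard bounds the complement of f(ℂ) to at most one point.
e^{−2z} is never zero on ℂ, so -5·e^{−2z} takes every value in ℂ ∖ {0}. Adding -6 shifts the range to ℂ ∖ {-6}. Thus f omits exactly the value -6.

Omitted value: -6.


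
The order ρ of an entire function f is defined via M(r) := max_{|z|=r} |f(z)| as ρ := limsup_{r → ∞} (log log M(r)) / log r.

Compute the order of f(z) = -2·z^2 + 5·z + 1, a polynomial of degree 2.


|f(z)| ≤ Σ|c_k|·r^k = O(r^2) as r → ∞. Polynomial growth is O(e^{r^ε}) for every ε > 0 (since r^2/e^{r^ε} → 0), so ρ ≤ ε for all ε > 0, i.e. ρ = 0. Every nonconstant polynomial has order 0.
Therefore ρ = 0.

Order ρ = 0.


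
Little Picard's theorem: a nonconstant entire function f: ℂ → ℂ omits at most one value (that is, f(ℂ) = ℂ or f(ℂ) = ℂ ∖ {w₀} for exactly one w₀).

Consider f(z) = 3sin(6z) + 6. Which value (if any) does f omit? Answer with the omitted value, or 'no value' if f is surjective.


Little Picard bounds the complement of f(ℂ) to at most one point.
sin is entire and surjective onto ℂ: for every w ∈ ℂ, sin(ζ) = w has a solution ζ ∈ ℂ (e.g., via the complex inverse arcsin). With ζ = 6z this gives z = ζ/(6). Then 3·sin(6z) takes every value in 3·ℂ = ℂ, and adding 6 is a bijection of ℂ. So f is surjective and omits no value. (Note: only on the real line is sin bounded by [−1, 1].)

Omitted value: no value.


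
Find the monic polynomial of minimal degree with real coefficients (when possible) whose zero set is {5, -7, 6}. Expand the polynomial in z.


The polynomial is p(z) = ∏_{α ∈ S} (z − α), where S = {5, -7, 6}.
Expanding the product yields: p(z) = z^3 -4·z^2 -47·z + 210.
The resulting polynomial has degree 3 and real coefficients as required.

p(z) = z^3 -4·z^2 -47·z + 210.


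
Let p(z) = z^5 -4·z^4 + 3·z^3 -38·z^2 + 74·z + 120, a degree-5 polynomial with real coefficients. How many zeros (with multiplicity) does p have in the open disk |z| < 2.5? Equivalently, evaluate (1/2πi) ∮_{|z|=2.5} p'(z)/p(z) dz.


The zeros of p are: 4, 3, (-1 + 3i), (-1 - 3i), -1.
Their magnitudes are: 4, 3, 3.162, 3.162, 1.
Zeros with |z| < R = 2.5: -1.
Count = 1.
By the argument principle, (1/2πi) ∮_{|z|=R} p'(z)/p(z) dz equals exactly this count.

Number of zeros inside |z| < 2.5: 1.


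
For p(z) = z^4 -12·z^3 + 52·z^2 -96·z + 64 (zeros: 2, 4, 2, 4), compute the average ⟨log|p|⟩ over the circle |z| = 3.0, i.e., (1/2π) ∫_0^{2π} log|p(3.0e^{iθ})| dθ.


Zeros: 2, 2, 4, 4; r = 3.0.
Inside |z| < r: 2, 2. Outside (|z| ≥ r): 4, 4.
p(0) = 64, so log|p(0)| = log(64) = 4.1589.
Apply Jensen: I(r) = log|p(0)| + Σ_k log(r/|z_k|), summed over zeros inside |z| < r.
  log(r/|z_k|) for z_k = 2: log(3.0/2) = 0.4055
  log(r/|z_k|) for z_k = 2: log(3.0/2) = 0.4055
  Outside zeros (4, 4) contribute nothing to the Jensen sum.
Sum over inside zeros: 0.8109.
I(r) = log|p(0)| + (inside sum) = 4.1589 + 0.8109 = 4.9698.
Note: since some zeros are outside |z| ≤ r, the simplified n·log(r) form does NOT apply — only the inside zeros contribute.

I(r) ≈ 4.9698.


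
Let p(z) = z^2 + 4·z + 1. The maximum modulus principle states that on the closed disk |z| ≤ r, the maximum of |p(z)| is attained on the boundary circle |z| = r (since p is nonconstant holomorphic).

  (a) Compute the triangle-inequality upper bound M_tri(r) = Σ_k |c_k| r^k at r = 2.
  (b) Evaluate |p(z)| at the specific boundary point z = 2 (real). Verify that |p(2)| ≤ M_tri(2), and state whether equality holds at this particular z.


Coefficients: c_0 = 1, c_1 = 4, c_2 = 1. Radius r = 2.
Part (a). Triangle bound: M_tri(r) = Σ_k |c_k| r^k
  = |1|·2^0 + |4|·2^1 + |1|·2^2
  = 1 + 8 + 4 = 13.
This bounds M(r) := max_{|z|=r} |p(z)| from above; equality holds iff all terms c_k z^k can be made to align in phase at a single z on |z|=r.
Part (b). At z = 2 (real, on the circle |z| = r):
  p(2) = (1)·2^0 + (4)·2^1 + (1)·2^2 = 13.
  |p(2)| = 13.
Since all nonzero coefficients share the same sign, |p(2)| = 13 = M_tri(2); the triangle bound is attained at z = 2, so in fact M(r) = 13.

M_tri(2) = 13; |p(2)| = 13; equality at z=2: yes.
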